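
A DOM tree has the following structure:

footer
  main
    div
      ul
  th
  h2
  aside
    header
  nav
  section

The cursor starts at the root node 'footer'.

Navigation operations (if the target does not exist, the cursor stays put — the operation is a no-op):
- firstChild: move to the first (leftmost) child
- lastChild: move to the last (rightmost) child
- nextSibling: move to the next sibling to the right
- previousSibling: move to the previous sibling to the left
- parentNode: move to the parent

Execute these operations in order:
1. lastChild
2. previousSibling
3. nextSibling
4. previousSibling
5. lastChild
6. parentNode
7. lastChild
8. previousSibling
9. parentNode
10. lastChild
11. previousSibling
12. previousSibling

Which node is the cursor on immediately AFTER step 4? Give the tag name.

After 1 (lastChild): section
After 2 (previousSibling): nav
After 3 (nextSibling): section
After 4 (previousSibling): nav

Answer: nav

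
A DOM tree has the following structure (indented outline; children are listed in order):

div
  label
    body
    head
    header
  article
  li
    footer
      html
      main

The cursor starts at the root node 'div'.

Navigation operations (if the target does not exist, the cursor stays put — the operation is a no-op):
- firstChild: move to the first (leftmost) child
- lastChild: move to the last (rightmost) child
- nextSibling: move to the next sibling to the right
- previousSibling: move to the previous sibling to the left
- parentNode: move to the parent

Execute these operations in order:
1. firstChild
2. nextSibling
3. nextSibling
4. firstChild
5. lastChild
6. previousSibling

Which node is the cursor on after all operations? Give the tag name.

Answer: html

Derivation:
After 1 (firstChild): label
After 2 (nextSibling): article
After 3 (nextSibling): li
After 4 (firstChild): footer
After 5 (lastChild): main
After 6 (previousSibling): html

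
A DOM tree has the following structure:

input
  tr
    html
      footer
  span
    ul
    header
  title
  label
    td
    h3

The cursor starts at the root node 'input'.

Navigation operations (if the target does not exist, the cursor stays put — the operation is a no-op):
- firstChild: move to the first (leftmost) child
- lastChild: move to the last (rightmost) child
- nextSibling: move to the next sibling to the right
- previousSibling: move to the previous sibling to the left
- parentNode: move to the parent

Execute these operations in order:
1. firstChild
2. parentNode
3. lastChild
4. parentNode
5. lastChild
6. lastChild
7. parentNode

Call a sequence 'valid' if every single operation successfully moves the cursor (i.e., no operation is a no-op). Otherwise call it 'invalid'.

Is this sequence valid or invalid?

Answer: valid

Derivation:
After 1 (firstChild): tr
After 2 (parentNode): input
After 3 (lastChild): label
After 4 (parentNode): input
After 5 (lastChild): label
After 6 (lastChild): h3
After 7 (parentNode): label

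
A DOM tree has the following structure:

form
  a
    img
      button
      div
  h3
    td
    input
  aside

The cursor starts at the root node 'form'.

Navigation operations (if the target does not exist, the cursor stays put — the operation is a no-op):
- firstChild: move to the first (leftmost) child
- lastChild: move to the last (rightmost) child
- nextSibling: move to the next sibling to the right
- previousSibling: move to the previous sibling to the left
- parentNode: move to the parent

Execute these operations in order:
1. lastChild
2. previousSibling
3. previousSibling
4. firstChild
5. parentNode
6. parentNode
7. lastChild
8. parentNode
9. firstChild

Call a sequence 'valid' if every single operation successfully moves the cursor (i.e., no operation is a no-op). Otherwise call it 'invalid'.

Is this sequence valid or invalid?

After 1 (lastChild): aside
After 2 (previousSibling): h3
After 3 (previousSibling): a
After 4 (firstChild): img
After 5 (parentNode): a
After 6 (parentNode): form
After 7 (lastChild): aside
After 8 (parentNode): form
After 9 (firstChild): a

Answer: valid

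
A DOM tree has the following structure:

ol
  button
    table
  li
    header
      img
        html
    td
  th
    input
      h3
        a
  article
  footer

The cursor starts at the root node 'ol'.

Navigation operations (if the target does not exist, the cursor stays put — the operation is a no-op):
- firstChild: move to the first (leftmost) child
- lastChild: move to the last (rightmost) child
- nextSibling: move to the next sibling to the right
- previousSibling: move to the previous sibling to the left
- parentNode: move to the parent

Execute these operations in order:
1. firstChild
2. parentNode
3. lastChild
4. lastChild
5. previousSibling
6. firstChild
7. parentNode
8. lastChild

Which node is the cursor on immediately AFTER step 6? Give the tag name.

Answer: article

Derivation:
After 1 (firstChild): button
After 2 (parentNode): ol
After 3 (lastChild): footer
After 4 (lastChild): footer (no-op, stayed)
After 5 (previousSibling): article
After 6 (firstChild): article (no-op, stayed)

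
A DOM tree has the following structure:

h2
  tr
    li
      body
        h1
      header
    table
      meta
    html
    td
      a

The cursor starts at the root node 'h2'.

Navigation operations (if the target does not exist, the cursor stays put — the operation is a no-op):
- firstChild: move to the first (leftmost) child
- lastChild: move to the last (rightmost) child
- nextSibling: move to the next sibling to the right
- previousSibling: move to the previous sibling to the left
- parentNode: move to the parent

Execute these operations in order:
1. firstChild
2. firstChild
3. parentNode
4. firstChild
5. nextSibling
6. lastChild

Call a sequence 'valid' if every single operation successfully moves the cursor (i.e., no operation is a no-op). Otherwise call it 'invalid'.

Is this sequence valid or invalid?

Answer: valid

Derivation:
After 1 (firstChild): tr
After 2 (firstChild): li
After 3 (parentNode): tr
After 4 (firstChild): li
After 5 (nextSibling): table
After 6 (lastChild): meta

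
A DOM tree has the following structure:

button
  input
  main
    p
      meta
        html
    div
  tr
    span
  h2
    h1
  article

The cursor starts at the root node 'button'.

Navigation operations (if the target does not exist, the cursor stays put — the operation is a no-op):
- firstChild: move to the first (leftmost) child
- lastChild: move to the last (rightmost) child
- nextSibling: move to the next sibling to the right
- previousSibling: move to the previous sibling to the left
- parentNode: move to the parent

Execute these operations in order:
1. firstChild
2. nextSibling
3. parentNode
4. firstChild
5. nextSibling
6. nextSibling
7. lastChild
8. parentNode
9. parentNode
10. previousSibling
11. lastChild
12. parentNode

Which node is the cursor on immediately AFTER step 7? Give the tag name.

After 1 (firstChild): input
After 2 (nextSibling): main
After 3 (parentNode): button
After 4 (firstChild): input
After 5 (nextSibling): main
After 6 (nextSibling): tr
After 7 (lastChild): span

Answer: span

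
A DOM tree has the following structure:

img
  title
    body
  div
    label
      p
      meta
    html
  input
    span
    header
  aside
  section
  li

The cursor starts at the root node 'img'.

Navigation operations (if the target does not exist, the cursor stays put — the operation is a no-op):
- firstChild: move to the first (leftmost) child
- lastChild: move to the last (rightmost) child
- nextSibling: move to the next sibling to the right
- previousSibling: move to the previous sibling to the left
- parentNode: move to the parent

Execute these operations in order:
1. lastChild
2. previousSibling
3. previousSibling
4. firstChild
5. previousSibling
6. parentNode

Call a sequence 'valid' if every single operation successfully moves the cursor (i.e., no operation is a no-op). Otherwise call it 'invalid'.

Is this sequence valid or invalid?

After 1 (lastChild): li
After 2 (previousSibling): section
After 3 (previousSibling): aside
After 4 (firstChild): aside (no-op, stayed)
After 5 (previousSibling): input
After 6 (parentNode): img

Answer: invalid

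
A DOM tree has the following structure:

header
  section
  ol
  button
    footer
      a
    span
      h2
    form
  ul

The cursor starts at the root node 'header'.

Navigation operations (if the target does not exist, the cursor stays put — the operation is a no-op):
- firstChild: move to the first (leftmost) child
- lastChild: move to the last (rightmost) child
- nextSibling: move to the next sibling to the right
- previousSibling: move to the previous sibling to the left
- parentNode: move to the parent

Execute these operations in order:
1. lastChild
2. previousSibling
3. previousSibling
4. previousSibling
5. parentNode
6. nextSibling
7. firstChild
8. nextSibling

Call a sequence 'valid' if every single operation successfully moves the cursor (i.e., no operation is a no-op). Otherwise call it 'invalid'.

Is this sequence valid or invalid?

After 1 (lastChild): ul
After 2 (previousSibling): button
After 3 (previousSibling): ol
After 4 (previousSibling): section
After 5 (parentNode): header
After 6 (nextSibling): header (no-op, stayed)
After 7 (firstChild): section
After 8 (nextSibling): ol

Answer: invalid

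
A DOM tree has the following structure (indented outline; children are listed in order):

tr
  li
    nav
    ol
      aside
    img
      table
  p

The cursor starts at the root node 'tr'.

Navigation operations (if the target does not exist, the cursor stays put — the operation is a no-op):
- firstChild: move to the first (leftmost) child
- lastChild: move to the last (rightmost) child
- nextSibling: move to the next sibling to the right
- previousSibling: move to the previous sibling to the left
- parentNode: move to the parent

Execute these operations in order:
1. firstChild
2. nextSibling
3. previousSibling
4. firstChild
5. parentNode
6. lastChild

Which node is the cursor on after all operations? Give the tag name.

Answer: img

Derivation:
After 1 (firstChild): li
After 2 (nextSibling): p
After 3 (previousSibling): li
After 4 (firstChild): nav
After 5 (parentNode): li
After 6 (lastChild): img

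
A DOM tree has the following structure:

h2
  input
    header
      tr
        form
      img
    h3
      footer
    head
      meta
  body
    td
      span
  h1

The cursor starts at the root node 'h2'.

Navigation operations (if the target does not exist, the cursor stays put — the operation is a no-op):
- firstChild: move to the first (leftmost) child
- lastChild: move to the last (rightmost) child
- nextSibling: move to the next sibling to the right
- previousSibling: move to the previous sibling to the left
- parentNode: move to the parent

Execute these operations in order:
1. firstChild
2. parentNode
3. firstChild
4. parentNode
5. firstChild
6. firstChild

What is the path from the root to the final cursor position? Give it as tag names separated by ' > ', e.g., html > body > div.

Answer: h2 > input > header

Derivation:
After 1 (firstChild): input
After 2 (parentNode): h2
After 3 (firstChild): input
After 4 (parentNode): h2
After 5 (firstChild): input
After 6 (firstChild): header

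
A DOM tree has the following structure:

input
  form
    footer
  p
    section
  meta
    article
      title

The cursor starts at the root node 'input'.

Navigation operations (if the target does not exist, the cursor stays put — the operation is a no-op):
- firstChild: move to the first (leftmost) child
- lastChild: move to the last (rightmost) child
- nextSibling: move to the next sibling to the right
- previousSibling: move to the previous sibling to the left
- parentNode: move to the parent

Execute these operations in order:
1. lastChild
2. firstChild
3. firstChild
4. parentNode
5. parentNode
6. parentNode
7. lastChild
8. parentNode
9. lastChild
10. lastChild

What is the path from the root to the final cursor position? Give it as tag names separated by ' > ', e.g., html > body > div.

Answer: input > meta > article

Derivation:
After 1 (lastChild): meta
After 2 (firstChild): article
After 3 (firstChild): title
After 4 (parentNode): article
After 5 (parentNode): meta
After 6 (parentNode): input
After 7 (lastChild): meta
After 8 (parentNode): input
After 9 (lastChild): meta
After 10 (lastChild): article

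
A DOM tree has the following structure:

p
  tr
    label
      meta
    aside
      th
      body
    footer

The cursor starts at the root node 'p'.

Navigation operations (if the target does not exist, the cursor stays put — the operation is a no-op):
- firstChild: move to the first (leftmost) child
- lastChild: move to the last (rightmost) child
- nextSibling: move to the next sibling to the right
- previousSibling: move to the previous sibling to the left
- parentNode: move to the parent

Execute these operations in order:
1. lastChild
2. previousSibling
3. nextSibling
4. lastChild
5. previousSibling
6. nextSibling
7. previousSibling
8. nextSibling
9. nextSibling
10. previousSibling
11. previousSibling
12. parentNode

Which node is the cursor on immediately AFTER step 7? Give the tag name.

Answer: aside

Derivation:
After 1 (lastChild): tr
After 2 (previousSibling): tr (no-op, stayed)
After 3 (nextSibling): tr (no-op, stayed)
After 4 (lastChild): footer
After 5 (previousSibling): aside
After 6 (nextSibling): footer
After 7 (previousSibling): aside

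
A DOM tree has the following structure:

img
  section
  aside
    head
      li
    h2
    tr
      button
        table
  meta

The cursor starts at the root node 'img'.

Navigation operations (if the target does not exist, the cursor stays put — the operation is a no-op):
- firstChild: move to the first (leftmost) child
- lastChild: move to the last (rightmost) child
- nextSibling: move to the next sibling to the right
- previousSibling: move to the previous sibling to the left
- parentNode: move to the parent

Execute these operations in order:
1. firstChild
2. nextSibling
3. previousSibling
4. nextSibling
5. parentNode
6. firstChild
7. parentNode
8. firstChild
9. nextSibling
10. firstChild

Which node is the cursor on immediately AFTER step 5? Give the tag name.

Answer: img

Derivation:
After 1 (firstChild): section
After 2 (nextSibling): aside
After 3 (previousSibling): section
After 4 (nextSibling): aside
After 5 (parentNode): img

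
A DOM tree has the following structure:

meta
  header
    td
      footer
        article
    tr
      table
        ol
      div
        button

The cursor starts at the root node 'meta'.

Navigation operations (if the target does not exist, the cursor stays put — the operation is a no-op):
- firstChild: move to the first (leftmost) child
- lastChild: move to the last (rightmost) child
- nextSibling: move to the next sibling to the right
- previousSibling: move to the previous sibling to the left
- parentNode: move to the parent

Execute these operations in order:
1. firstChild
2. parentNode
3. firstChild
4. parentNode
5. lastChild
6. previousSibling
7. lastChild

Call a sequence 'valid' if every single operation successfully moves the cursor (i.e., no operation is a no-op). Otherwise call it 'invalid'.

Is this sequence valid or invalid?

Answer: invalid

Derivation:
After 1 (firstChild): header
After 2 (parentNode): meta
After 3 (firstChild): header
After 4 (parentNode): meta
After 5 (lastChild): header
After 6 (previousSibling): header (no-op, stayed)
After 7 (lastChild): tr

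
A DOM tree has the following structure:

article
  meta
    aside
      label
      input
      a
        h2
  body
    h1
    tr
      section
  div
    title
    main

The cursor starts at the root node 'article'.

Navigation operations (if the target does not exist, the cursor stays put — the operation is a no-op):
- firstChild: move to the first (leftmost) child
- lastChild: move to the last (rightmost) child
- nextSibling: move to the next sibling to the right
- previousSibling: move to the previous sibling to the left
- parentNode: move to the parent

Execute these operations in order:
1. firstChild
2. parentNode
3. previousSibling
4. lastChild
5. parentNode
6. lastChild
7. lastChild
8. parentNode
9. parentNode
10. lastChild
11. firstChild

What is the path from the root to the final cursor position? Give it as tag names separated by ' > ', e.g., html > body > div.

After 1 (firstChild): meta
After 2 (parentNode): article
After 3 (previousSibling): article (no-op, stayed)
After 4 (lastChild): div
After 5 (parentNode): article
After 6 (lastChild): div
After 7 (lastChild): main
After 8 (parentNode): div
After 9 (parentNode): article
After 10 (lastChild): div
After 11 (firstChild): title

Answer: article > div > title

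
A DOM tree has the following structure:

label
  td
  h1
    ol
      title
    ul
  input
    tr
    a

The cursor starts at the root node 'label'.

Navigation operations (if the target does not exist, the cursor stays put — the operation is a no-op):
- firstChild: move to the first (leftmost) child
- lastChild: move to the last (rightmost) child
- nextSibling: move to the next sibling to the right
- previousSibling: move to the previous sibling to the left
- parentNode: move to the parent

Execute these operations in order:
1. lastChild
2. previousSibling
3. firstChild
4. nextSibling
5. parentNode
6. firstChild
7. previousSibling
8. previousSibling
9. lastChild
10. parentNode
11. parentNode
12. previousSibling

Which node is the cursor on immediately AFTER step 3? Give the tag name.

Answer: ol

Derivation:
After 1 (lastChild): input
After 2 (previousSibling): h1
After 3 (firstChild): ol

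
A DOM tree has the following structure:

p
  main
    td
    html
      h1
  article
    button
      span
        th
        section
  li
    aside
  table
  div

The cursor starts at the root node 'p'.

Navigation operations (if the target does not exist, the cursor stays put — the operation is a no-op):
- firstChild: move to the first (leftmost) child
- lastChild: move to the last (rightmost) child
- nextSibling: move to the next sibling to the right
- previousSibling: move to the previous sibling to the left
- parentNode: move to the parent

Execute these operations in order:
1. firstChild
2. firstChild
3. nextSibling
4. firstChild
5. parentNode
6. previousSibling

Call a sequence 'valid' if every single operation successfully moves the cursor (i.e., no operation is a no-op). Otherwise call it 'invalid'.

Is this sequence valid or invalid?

Answer: valid

Derivation:
After 1 (firstChild): main
After 2 (firstChild): td
After 3 (nextSibling): html
After 4 (firstChild): h1
After 5 (parentNode): html
After 6 (previousSibling): td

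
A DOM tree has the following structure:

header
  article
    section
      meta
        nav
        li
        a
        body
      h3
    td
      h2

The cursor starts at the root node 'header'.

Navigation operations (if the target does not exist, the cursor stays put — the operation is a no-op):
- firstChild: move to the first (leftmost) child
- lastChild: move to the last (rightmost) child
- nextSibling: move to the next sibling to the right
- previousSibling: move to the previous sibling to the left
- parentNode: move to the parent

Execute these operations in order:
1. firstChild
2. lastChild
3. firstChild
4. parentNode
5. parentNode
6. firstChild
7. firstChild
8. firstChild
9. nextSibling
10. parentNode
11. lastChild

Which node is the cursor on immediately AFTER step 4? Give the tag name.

After 1 (firstChild): article
After 2 (lastChild): td
After 3 (firstChild): h2
After 4 (parentNode): td

Answer: td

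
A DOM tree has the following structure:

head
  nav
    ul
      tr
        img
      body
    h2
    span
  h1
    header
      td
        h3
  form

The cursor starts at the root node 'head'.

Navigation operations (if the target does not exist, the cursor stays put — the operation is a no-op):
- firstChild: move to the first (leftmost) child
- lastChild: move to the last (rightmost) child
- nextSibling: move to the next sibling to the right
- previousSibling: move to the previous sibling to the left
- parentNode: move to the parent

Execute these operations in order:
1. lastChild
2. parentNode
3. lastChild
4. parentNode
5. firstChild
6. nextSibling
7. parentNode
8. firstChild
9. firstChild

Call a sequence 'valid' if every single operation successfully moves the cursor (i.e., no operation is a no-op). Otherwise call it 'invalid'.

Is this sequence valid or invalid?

Answer: valid

Derivation:
After 1 (lastChild): form
After 2 (parentNode): head
After 3 (lastChild): form
After 4 (parentNode): head
After 5 (firstChild): nav
After 6 (nextSibling): h1
After 7 (parentNode): head
After 8 (firstChild): nav
After 9 (firstChild): ul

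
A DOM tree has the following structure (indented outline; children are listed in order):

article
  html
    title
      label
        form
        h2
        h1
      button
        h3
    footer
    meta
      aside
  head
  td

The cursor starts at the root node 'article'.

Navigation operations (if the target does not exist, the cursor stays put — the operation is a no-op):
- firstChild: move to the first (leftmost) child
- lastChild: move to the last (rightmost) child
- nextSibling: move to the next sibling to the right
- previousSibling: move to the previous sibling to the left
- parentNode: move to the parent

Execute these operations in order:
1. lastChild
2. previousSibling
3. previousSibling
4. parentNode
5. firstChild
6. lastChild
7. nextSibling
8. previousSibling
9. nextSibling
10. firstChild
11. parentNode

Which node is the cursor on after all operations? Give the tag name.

Answer: meta

Derivation:
After 1 (lastChild): td
After 2 (previousSibling): head
After 3 (previousSibling): html
After 4 (parentNode): article
After 5 (firstChild): html
After 6 (lastChild): meta
After 7 (nextSibling): meta (no-op, stayed)
After 8 (previousSibling): footer
After 9 (nextSibling): meta
After 10 (firstChild): aside
After 11 (parentNode): meta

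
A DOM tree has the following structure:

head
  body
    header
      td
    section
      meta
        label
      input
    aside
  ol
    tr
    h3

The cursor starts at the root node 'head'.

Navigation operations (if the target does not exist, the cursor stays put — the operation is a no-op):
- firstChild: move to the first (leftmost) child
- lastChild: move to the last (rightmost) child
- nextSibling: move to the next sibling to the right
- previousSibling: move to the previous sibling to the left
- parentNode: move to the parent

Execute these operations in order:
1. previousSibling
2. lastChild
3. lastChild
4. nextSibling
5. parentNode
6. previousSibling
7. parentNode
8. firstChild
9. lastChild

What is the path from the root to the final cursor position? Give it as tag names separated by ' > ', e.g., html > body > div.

Answer: head > body > aside

Derivation:
After 1 (previousSibling): head (no-op, stayed)
After 2 (lastChild): ol
After 3 (lastChild): h3
After 4 (nextSibling): h3 (no-op, stayed)
After 5 (parentNode): ol
After 6 (previousSibling): body
After 7 (parentNode): head
After 8 (firstChild): body
After 9 (lastChild): aside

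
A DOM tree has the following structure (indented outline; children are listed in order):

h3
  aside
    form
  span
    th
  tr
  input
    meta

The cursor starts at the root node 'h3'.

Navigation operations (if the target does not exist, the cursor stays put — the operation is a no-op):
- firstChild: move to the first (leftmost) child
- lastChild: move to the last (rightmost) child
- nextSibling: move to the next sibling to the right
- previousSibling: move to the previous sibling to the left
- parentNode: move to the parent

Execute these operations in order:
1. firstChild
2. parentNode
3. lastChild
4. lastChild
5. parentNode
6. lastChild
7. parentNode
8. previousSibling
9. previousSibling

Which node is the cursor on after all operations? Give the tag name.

Answer: span

Derivation:
After 1 (firstChild): aside
After 2 (parentNode): h3
After 3 (lastChild): input
After 4 (lastChild): meta
After 5 (parentNode): input
After 6 (lastChild): meta
After 7 (parentNode): input
After 8 (previousSibling): tr
After 9 (previousSibling): span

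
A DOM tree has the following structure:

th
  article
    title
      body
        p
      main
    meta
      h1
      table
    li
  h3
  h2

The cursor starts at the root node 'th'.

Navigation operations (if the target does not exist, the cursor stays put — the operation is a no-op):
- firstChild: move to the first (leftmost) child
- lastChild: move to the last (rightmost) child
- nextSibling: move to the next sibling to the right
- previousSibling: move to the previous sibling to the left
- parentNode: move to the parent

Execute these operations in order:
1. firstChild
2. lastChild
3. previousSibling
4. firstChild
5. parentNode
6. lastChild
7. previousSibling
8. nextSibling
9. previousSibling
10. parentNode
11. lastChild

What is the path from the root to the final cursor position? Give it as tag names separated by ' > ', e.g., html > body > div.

After 1 (firstChild): article
After 2 (lastChild): li
After 3 (previousSibling): meta
After 4 (firstChild): h1
After 5 (parentNode): meta
After 6 (lastChild): table
After 7 (previousSibling): h1
After 8 (nextSibling): table
After 9 (previousSibling): h1
After 10 (parentNode): meta
After 11 (lastChild): table

Answer: th > article > meta > table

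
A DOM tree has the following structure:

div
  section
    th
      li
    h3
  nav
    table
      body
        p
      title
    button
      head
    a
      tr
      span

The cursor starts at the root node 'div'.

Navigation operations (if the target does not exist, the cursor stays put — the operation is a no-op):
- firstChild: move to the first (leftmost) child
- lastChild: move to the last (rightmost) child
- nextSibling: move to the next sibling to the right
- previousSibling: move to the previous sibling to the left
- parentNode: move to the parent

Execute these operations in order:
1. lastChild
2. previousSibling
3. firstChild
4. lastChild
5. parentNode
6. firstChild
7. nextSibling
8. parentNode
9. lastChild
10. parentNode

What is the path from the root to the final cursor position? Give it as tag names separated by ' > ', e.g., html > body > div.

After 1 (lastChild): nav
After 2 (previousSibling): section
After 3 (firstChild): th
After 4 (lastChild): li
After 5 (parentNode): th
After 6 (firstChild): li
After 7 (nextSibling): li (no-op, stayed)
After 8 (parentNode): th
After 9 (lastChild): li
After 10 (parentNode): th

Answer: div > section > th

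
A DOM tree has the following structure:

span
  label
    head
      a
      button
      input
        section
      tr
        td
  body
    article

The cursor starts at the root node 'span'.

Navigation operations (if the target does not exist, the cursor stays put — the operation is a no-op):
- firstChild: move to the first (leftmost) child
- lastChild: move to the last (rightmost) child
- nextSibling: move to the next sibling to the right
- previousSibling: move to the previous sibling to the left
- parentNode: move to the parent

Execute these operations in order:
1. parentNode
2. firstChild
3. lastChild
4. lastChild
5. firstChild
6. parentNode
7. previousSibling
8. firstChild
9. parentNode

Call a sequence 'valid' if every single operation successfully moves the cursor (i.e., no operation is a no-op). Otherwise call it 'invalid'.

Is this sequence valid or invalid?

After 1 (parentNode): span (no-op, stayed)
After 2 (firstChild): label
After 3 (lastChild): head
After 4 (lastChild): tr
After 5 (firstChild): td
After 6 (parentNode): tr
After 7 (previousSibling): input
After 8 (firstChild): section
After 9 (parentNode): input

Answer: invalid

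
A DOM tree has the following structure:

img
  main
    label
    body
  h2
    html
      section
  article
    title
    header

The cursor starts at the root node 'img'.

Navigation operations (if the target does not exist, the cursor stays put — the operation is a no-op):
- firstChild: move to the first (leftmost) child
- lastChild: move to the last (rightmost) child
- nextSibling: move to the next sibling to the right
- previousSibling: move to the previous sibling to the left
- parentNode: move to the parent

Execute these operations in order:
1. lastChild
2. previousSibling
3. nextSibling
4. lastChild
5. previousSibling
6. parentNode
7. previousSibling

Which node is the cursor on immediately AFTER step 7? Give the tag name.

After 1 (lastChild): article
After 2 (previousSibling): h2
After 3 (nextSibling): article
After 4 (lastChild): header
After 5 (previousSibling): title
After 6 (parentNode): article
After 7 (previousSibling): h2

Answer: h2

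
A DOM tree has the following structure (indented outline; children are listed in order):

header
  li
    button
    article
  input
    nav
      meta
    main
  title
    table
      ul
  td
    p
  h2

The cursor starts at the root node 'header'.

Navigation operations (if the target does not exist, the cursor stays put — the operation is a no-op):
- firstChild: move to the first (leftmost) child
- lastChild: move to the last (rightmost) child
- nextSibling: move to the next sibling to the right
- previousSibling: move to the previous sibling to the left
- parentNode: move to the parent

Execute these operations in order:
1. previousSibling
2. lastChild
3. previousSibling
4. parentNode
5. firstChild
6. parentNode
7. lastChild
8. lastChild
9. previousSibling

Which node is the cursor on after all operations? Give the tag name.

Answer: td

Derivation:
After 1 (previousSibling): header (no-op, stayed)
After 2 (lastChild): h2
After 3 (previousSibling): td
After 4 (parentNode): header
After 5 (firstChild): li
After 6 (parentNode): header
After 7 (lastChild): h2
After 8 (lastChild): h2 (no-op, stayed)
After 9 (previousSibling): td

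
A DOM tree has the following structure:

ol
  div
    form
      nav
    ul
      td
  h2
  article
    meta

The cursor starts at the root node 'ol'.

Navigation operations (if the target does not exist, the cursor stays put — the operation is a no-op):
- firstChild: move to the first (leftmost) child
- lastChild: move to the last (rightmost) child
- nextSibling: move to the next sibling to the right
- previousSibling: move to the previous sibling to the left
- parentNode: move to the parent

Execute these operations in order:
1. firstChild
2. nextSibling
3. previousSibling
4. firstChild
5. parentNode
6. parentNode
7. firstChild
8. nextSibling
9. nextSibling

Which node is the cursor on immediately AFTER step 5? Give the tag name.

Answer: div

Derivation:
After 1 (firstChild): div
After 2 (nextSibling): h2
After 3 (previousSibling): div
After 4 (firstChild): form
After 5 (parentNode): div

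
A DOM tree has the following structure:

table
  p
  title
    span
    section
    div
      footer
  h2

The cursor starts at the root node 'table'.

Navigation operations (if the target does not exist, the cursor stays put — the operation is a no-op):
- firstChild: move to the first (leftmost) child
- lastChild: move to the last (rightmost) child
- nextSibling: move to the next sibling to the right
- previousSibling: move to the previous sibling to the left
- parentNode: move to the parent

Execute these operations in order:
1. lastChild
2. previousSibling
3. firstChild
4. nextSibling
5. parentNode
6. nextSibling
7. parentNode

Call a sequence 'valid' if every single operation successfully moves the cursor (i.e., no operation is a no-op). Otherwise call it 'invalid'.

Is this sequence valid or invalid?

Answer: valid

Derivation:
After 1 (lastChild): h2
After 2 (previousSibling): title
After 3 (firstChild): span
After 4 (nextSibling): section
After 5 (parentNode): title
After 6 (nextSibling): h2
After 7 (parentNode): table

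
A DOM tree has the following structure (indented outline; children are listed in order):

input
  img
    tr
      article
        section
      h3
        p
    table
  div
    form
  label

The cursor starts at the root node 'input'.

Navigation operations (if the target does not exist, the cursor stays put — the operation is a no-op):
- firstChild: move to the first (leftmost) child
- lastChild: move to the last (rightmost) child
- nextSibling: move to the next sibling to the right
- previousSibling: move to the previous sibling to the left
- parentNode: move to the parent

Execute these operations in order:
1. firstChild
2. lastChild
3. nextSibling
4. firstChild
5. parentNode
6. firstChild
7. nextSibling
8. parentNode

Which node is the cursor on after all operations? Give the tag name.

After 1 (firstChild): img
After 2 (lastChild): table
After 3 (nextSibling): table (no-op, stayed)
After 4 (firstChild): table (no-op, stayed)
After 5 (parentNode): img
After 6 (firstChild): tr
After 7 (nextSibling): table
After 8 (parentNode): img

Answer: img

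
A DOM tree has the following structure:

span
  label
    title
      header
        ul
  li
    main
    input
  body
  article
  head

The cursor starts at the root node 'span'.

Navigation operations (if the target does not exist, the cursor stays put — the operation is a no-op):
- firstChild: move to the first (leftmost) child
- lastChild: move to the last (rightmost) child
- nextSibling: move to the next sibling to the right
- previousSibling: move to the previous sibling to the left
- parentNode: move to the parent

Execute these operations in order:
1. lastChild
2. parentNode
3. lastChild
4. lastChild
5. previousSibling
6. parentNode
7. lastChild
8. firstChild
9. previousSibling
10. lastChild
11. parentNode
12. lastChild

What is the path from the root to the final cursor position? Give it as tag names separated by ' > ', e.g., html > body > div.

After 1 (lastChild): head
After 2 (parentNode): span
After 3 (lastChild): head
After 4 (lastChild): head (no-op, stayed)
After 5 (previousSibling): article
After 6 (parentNode): span
After 7 (lastChild): head
After 8 (firstChild): head (no-op, stayed)
After 9 (previousSibling): article
After 10 (lastChild): article (no-op, stayed)
After 11 (parentNode): span
After 12 (lastChild): head

Answer: span > head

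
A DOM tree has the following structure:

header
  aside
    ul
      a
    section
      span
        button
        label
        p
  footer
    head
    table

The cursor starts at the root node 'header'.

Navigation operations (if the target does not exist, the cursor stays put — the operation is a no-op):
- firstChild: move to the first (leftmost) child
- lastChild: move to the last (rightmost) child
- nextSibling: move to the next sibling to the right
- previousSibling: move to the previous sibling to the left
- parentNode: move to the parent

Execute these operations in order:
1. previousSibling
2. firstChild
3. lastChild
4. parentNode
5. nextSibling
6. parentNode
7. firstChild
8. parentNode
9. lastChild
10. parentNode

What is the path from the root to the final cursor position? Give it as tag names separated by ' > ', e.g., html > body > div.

Answer: header

Derivation:
After 1 (previousSibling): header (no-op, stayed)
After 2 (firstChild): aside
After 3 (lastChild): section
After 4 (parentNode): aside
After 5 (nextSibling): footer
After 6 (parentNode): header
After 7 (firstChild): aside
After 8 (parentNode): header
After 9 (lastChild): footer
After 10 (parentNode): header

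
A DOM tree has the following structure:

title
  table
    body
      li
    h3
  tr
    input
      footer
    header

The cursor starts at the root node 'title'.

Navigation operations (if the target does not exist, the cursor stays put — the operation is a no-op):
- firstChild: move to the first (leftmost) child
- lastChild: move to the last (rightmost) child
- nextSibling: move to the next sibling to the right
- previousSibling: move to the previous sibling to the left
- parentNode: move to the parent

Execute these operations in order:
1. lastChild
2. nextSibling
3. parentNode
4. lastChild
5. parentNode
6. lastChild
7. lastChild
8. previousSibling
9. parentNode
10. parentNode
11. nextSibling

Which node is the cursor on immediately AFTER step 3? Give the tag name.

After 1 (lastChild): tr
After 2 (nextSibling): tr (no-op, stayed)
After 3 (parentNode): title

Answer: title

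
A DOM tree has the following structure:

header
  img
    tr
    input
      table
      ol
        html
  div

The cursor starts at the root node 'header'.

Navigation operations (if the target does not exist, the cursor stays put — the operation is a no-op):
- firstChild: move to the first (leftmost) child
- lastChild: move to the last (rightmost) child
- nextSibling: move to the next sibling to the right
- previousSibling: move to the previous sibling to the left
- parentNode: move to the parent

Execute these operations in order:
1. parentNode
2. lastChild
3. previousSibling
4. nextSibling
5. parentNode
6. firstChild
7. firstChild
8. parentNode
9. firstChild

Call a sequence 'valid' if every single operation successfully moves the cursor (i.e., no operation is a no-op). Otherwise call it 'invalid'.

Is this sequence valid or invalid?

After 1 (parentNode): header (no-op, stayed)
After 2 (lastChild): div
After 3 (previousSibling): img
After 4 (nextSibling): div
After 5 (parentNode): header
After 6 (firstChild): img
After 7 (firstChild): tr
After 8 (parentNode): img
After 9 (firstChild): tr

Answer: invalid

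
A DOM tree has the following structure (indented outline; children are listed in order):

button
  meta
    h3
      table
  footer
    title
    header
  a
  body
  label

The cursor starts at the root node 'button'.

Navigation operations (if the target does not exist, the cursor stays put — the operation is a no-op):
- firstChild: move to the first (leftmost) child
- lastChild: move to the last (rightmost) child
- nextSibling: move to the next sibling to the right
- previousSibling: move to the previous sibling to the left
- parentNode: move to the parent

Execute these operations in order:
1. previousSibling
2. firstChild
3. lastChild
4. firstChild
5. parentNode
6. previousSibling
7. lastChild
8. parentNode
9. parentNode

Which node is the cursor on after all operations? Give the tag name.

Answer: meta

Derivation:
After 1 (previousSibling): button (no-op, stayed)
After 2 (firstChild): meta
After 3 (lastChild): h3
After 4 (firstChild): table
After 5 (parentNode): h3
After 6 (previousSibling): h3 (no-op, stayed)
After 7 (lastChild): table
After 8 (parentNode): h3
After 9 (parentNode): meta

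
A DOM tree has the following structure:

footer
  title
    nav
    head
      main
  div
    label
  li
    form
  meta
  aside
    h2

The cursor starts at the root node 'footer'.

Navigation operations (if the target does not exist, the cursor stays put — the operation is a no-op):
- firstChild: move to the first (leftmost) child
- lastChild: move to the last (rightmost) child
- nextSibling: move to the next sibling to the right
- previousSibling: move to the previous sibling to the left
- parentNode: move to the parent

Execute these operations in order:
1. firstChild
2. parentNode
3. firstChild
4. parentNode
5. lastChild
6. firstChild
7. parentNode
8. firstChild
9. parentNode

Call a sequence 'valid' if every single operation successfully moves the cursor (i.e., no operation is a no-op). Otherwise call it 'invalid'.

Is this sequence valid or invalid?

After 1 (firstChild): title
After 2 (parentNode): footer
After 3 (firstChild): title
After 4 (parentNode): footer
After 5 (lastChild): aside
After 6 (firstChild): h2
After 7 (parentNode): aside
After 8 (firstChild): h2
After 9 (parentNode): aside

Answer: valid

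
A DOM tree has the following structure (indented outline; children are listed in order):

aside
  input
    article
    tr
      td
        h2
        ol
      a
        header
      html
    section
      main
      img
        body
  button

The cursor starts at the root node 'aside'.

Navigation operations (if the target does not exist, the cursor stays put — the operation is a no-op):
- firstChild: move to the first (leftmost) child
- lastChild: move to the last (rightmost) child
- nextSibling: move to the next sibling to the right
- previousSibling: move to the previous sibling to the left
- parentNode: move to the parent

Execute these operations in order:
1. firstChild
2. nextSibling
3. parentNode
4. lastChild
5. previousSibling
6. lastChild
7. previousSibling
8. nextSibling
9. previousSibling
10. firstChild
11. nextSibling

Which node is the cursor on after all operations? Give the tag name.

After 1 (firstChild): input
After 2 (nextSibling): button
After 3 (parentNode): aside
After 4 (lastChild): button
After 5 (previousSibling): input
After 6 (lastChild): section
After 7 (previousSibling): tr
After 8 (nextSibling): section
After 9 (previousSibling): tr
After 10 (firstChild): td
After 11 (nextSibling): a

Answer: a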